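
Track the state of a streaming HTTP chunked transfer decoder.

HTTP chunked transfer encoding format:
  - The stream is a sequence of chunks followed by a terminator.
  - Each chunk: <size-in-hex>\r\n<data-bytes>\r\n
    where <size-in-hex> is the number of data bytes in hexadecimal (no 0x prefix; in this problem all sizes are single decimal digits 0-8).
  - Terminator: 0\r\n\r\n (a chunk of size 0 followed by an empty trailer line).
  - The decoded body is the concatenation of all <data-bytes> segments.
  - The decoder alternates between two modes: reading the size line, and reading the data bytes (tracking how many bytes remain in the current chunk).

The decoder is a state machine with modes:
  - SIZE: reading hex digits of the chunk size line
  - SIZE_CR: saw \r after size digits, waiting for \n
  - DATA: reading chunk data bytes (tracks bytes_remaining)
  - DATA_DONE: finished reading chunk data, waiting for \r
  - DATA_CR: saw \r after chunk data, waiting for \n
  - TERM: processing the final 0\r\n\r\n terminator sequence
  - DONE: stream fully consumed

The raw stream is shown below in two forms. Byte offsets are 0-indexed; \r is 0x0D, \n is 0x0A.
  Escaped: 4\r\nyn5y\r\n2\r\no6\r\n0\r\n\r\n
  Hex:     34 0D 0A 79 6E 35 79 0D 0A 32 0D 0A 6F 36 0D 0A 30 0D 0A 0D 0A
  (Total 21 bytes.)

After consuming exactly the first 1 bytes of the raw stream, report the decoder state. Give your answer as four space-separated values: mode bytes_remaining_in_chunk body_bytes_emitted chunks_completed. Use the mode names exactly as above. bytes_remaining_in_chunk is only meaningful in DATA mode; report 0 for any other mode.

Answer: SIZE 0 0 0

Derivation:
Byte 0 = '4': mode=SIZE remaining=0 emitted=0 chunks_done=0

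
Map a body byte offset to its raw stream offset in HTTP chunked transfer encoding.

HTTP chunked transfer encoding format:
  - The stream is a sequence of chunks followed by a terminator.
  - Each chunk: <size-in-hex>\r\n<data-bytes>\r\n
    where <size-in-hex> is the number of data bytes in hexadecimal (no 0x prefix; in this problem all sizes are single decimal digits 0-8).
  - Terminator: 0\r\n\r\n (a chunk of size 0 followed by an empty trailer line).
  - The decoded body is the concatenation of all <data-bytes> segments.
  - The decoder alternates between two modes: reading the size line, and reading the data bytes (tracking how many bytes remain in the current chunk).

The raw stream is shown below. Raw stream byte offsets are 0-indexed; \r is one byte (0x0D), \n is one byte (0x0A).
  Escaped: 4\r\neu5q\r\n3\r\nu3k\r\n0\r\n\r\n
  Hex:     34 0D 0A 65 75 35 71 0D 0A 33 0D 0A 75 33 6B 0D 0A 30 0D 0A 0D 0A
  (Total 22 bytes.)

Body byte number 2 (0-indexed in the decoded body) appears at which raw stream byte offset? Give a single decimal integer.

Chunk 1: stream[0..1]='4' size=0x4=4, data at stream[3..7]='eu5q' -> body[0..4], body so far='eu5q'
Chunk 2: stream[9..10]='3' size=0x3=3, data at stream[12..15]='u3k' -> body[4..7], body so far='eu5qu3k'
Chunk 3: stream[17..18]='0' size=0 (terminator). Final body='eu5qu3k' (7 bytes)
Body byte 2 at stream offset 5

Answer: 5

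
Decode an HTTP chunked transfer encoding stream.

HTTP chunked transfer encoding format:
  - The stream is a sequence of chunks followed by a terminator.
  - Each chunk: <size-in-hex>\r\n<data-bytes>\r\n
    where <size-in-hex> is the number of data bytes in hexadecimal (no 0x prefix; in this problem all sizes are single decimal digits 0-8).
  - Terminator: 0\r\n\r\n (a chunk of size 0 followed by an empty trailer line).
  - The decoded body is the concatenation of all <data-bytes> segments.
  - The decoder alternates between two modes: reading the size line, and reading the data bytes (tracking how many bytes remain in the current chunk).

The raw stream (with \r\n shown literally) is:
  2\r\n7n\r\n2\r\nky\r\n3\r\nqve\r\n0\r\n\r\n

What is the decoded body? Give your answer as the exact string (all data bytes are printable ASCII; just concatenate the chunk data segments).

Chunk 1: stream[0..1]='2' size=0x2=2, data at stream[3..5]='7n' -> body[0..2], body so far='7n'
Chunk 2: stream[7..8]='2' size=0x2=2, data at stream[10..12]='ky' -> body[2..4], body so far='7nky'
Chunk 3: stream[14..15]='3' size=0x3=3, data at stream[17..20]='qve' -> body[4..7], body so far='7nkyqve'
Chunk 4: stream[22..23]='0' size=0 (terminator). Final body='7nkyqve' (7 bytes)

Answer: 7nkyqve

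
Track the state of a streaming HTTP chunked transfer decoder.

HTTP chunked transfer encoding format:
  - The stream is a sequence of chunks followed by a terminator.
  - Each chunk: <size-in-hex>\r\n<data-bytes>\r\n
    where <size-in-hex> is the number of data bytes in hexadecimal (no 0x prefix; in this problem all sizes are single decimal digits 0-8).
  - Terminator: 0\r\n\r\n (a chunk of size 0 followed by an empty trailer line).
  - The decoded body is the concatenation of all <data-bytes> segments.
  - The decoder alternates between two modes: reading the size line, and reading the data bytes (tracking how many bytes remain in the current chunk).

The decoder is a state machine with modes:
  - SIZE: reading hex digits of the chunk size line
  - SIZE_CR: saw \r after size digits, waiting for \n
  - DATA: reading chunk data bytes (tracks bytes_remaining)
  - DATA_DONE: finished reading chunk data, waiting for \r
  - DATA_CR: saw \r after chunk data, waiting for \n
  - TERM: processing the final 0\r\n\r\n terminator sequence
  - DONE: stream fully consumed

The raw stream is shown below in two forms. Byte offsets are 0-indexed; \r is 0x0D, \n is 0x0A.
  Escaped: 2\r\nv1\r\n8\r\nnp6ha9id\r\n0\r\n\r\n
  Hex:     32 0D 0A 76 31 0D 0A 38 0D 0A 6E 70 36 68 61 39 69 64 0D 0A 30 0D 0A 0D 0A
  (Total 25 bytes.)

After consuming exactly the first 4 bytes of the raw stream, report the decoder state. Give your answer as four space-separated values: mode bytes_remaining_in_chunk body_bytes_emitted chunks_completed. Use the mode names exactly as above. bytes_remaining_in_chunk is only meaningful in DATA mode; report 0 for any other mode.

Answer: DATA 1 1 0

Derivation:
Byte 0 = '2': mode=SIZE remaining=0 emitted=0 chunks_done=0
Byte 1 = 0x0D: mode=SIZE_CR remaining=0 emitted=0 chunks_done=0
Byte 2 = 0x0A: mode=DATA remaining=2 emitted=0 chunks_done=0
Byte 3 = 'v': mode=DATA remaining=1 emitted=1 chunks_done=0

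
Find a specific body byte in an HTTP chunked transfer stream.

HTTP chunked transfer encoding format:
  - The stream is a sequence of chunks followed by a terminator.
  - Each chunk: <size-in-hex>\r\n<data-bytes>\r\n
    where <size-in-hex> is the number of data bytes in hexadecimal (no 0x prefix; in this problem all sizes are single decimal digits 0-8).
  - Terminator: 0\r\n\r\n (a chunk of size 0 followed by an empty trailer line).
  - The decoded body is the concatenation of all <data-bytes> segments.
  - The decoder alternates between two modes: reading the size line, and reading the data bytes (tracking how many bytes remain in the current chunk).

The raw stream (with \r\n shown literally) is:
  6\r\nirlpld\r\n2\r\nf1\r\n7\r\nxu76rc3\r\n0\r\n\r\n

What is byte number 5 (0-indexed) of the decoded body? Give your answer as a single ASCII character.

Answer: d

Derivation:
Chunk 1: stream[0..1]='6' size=0x6=6, data at stream[3..9]='irlpld' -> body[0..6], body so far='irlpld'
Chunk 2: stream[11..12]='2' size=0x2=2, data at stream[14..16]='f1' -> body[6..8], body so far='irlpldf1'
Chunk 3: stream[18..19]='7' size=0x7=7, data at stream[21..28]='xu76rc3' -> body[8..15], body so far='irlpldf1xu76rc3'
Chunk 4: stream[30..31]='0' size=0 (terminator). Final body='irlpldf1xu76rc3' (15 bytes)
Body byte 5 = 'd'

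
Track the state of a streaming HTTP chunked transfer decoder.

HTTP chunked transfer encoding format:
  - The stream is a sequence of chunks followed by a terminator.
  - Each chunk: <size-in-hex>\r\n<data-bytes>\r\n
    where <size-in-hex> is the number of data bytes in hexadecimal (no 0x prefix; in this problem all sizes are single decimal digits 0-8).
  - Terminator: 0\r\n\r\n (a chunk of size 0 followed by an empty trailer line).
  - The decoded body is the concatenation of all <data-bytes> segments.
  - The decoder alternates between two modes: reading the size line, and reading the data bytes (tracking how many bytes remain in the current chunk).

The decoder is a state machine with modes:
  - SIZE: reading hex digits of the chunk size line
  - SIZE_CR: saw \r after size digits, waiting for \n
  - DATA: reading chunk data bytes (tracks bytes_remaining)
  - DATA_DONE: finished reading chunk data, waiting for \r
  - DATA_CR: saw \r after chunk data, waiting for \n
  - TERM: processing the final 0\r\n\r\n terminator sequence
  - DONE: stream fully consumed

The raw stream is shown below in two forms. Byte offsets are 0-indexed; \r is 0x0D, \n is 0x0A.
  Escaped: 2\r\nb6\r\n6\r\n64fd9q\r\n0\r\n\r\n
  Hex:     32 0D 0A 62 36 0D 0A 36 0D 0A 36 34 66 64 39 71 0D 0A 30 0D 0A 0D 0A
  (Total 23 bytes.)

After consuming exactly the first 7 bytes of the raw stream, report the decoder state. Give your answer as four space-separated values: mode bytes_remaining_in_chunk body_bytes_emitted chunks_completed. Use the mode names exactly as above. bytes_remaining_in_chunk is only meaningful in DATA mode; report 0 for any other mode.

Answer: SIZE 0 2 1

Derivation:
Byte 0 = '2': mode=SIZE remaining=0 emitted=0 chunks_done=0
Byte 1 = 0x0D: mode=SIZE_CR remaining=0 emitted=0 chunks_done=0
Byte 2 = 0x0A: mode=DATA remaining=2 emitted=0 chunks_done=0
Byte 3 = 'b': mode=DATA remaining=1 emitted=1 chunks_done=0
Byte 4 = '6': mode=DATA_DONE remaining=0 emitted=2 chunks_done=0
Byte 5 = 0x0D: mode=DATA_CR remaining=0 emitted=2 chunks_done=0
Byte 6 = 0x0A: mode=SIZE remaining=0 emitted=2 chunks_done=1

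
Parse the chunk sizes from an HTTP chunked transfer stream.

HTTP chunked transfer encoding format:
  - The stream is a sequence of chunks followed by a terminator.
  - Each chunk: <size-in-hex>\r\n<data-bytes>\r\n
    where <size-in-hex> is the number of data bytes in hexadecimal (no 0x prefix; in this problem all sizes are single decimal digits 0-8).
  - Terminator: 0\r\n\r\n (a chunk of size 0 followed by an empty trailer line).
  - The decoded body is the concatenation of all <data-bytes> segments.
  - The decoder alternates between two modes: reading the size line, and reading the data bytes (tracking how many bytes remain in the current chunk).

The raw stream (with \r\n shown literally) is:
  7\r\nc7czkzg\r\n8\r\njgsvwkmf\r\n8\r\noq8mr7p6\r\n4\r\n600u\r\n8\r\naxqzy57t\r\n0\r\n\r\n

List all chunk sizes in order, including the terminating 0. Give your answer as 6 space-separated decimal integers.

Chunk 1: stream[0..1]='7' size=0x7=7, data at stream[3..10]='c7czkzg' -> body[0..7], body so far='c7czkzg'
Chunk 2: stream[12..13]='8' size=0x8=8, data at stream[15..23]='jgsvwkmf' -> body[7..15], body so far='c7czkzgjgsvwkmf'
Chunk 3: stream[25..26]='8' size=0x8=8, data at stream[28..36]='oq8mr7p6' -> body[15..23], body so far='c7czkzgjgsvwkmfoq8mr7p6'
Chunk 4: stream[38..39]='4' size=0x4=4, data at stream[41..45]='600u' -> body[23..27], body so far='c7czkzgjgsvwkmfoq8mr7p6600u'
Chunk 5: stream[47..48]='8' size=0x8=8, data at stream[50..58]='axqzy57t' -> body[27..35], body so far='c7czkzgjgsvwkmfoq8mr7p6600uaxqzy57t'
Chunk 6: stream[60..61]='0' size=0 (terminator). Final body='c7czkzgjgsvwkmfoq8mr7p6600uaxqzy57t' (35 bytes)

Answer: 7 8 8 4 8 0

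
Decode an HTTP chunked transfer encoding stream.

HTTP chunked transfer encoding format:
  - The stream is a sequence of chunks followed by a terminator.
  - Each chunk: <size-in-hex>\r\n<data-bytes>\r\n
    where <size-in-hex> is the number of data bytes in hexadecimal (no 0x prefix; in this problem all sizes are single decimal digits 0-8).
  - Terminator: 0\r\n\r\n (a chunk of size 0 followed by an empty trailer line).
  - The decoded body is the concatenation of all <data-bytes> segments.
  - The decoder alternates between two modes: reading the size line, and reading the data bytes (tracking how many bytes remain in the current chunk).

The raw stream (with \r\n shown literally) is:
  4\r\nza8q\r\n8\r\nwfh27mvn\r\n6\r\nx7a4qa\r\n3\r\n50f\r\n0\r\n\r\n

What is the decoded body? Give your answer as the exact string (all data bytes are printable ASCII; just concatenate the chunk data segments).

Answer: za8qwfh27mvnx7a4qa50f

Derivation:
Chunk 1: stream[0..1]='4' size=0x4=4, data at stream[3..7]='za8q' -> body[0..4], body so far='za8q'
Chunk 2: stream[9..10]='8' size=0x8=8, data at stream[12..20]='wfh27mvn' -> body[4..12], body so far='za8qwfh27mvn'
Chunk 3: stream[22..23]='6' size=0x6=6, data at stream[25..31]='x7a4qa' -> body[12..18], body so far='za8qwfh27mvnx7a4qa'
Chunk 4: stream[33..34]='3' size=0x3=3, data at stream[36..39]='50f' -> body[18..21], body so far='za8qwfh27mvnx7a4qa50f'
Chunk 5: stream[41..42]='0' size=0 (terminator). Final body='za8qwfh27mvnx7a4qa50f' (21 bytes)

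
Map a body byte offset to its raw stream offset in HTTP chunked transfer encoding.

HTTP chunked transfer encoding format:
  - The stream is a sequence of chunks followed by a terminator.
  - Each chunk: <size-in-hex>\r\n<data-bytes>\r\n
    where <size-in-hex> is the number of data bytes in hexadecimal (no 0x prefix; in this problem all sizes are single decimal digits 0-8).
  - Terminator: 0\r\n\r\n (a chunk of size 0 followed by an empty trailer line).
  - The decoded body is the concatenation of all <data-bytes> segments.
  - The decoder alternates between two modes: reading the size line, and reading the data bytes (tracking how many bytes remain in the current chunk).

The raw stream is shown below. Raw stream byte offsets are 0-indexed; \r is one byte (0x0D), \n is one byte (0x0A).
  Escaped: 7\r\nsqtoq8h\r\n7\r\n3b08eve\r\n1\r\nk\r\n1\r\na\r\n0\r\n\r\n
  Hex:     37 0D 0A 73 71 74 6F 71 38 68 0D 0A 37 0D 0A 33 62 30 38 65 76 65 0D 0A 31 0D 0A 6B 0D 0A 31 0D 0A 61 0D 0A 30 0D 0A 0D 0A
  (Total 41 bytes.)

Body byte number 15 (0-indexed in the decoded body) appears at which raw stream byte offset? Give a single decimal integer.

Answer: 33

Derivation:
Chunk 1: stream[0..1]='7' size=0x7=7, data at stream[3..10]='sqtoq8h' -> body[0..7], body so far='sqtoq8h'
Chunk 2: stream[12..13]='7' size=0x7=7, data at stream[15..22]='3b08eve' -> body[7..14], body so far='sqtoq8h3b08eve'
Chunk 3: stream[24..25]='1' size=0x1=1, data at stream[27..28]='k' -> body[14..15], body so far='sqtoq8h3b08evek'
Chunk 4: stream[30..31]='1' size=0x1=1, data at stream[33..34]='a' -> body[15..16], body so far='sqtoq8h3b08eveka'
Chunk 5: stream[36..37]='0' size=0 (terminator). Final body='sqtoq8h3b08eveka' (16 bytes)
Body byte 15 at stream offset 33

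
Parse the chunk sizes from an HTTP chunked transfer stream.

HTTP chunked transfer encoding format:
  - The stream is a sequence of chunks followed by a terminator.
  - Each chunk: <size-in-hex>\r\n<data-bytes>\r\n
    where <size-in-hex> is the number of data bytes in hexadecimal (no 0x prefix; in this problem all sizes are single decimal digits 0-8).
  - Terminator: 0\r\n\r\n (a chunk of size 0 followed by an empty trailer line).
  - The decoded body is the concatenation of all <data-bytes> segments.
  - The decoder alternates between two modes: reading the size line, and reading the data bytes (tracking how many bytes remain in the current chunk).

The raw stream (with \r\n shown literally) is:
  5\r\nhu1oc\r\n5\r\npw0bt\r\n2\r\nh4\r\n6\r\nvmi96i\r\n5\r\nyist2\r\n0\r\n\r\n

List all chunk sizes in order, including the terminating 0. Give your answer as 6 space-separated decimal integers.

Chunk 1: stream[0..1]='5' size=0x5=5, data at stream[3..8]='hu1oc' -> body[0..5], body so far='hu1oc'
Chunk 2: stream[10..11]='5' size=0x5=5, data at stream[13..18]='pw0bt' -> body[5..10], body so far='hu1ocpw0bt'
Chunk 3: stream[20..21]='2' size=0x2=2, data at stream[23..25]='h4' -> body[10..12], body so far='hu1ocpw0bth4'
Chunk 4: stream[27..28]='6' size=0x6=6, data at stream[30..36]='vmi96i' -> body[12..18], body so far='hu1ocpw0bth4vmi96i'
Chunk 5: stream[38..39]='5' size=0x5=5, data at stream[41..46]='yist2' -> body[18..23], body so far='hu1ocpw0bth4vmi96iyist2'
Chunk 6: stream[48..49]='0' size=0 (terminator). Final body='hu1ocpw0bth4vmi96iyist2' (23 bytes)

Answer: 5 5 2 6 5 0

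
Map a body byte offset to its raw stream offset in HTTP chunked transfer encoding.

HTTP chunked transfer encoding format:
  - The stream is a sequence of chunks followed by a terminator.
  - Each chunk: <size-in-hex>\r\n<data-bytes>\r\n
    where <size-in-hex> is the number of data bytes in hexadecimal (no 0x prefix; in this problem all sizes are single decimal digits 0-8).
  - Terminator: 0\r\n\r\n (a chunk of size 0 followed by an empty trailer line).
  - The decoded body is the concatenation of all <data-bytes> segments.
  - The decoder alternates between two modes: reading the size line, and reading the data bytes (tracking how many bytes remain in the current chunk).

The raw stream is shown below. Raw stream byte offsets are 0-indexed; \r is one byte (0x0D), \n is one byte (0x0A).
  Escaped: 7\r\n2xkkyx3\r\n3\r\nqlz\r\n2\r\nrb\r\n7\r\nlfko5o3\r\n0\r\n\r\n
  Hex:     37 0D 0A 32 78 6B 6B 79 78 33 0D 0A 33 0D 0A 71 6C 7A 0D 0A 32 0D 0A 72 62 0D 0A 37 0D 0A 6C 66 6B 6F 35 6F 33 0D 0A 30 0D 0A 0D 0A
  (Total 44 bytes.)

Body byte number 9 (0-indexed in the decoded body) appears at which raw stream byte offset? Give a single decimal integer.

Answer: 17

Derivation:
Chunk 1: stream[0..1]='7' size=0x7=7, data at stream[3..10]='2xkkyx3' -> body[0..7], body so far='2xkkyx3'
Chunk 2: stream[12..13]='3' size=0x3=3, data at stream[15..18]='qlz' -> body[7..10], body so far='2xkkyx3qlz'
Chunk 3: stream[20..21]='2' size=0x2=2, data at stream[23..25]='rb' -> body[10..12], body so far='2xkkyx3qlzrb'
Chunk 4: stream[27..28]='7' size=0x7=7, data at stream[30..37]='lfko5o3' -> body[12..19], body so far='2xkkyx3qlzrblfko5o3'
Chunk 5: stream[39..40]='0' size=0 (terminator). Final body='2xkkyx3qlzrblfko5o3' (19 bytes)
Body byte 9 at stream offset 17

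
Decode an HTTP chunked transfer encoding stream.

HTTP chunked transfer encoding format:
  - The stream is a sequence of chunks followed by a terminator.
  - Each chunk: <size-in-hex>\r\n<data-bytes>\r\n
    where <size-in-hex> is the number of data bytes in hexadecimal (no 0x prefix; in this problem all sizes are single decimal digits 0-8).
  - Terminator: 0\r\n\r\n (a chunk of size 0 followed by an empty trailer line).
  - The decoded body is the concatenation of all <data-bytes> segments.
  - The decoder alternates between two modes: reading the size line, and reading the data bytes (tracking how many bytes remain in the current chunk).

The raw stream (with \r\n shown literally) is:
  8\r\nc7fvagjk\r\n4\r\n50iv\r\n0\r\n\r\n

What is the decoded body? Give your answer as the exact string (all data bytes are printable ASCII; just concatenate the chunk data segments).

Chunk 1: stream[0..1]='8' size=0x8=8, data at stream[3..11]='c7fvagjk' -> body[0..8], body so far='c7fvagjk'
Chunk 2: stream[13..14]='4' size=0x4=4, data at stream[16..20]='50iv' -> body[8..12], body so far='c7fvagjk50iv'
Chunk 3: stream[22..23]='0' size=0 (terminator). Final body='c7fvagjk50iv' (12 bytes)

Answer: c7fvagjk50iv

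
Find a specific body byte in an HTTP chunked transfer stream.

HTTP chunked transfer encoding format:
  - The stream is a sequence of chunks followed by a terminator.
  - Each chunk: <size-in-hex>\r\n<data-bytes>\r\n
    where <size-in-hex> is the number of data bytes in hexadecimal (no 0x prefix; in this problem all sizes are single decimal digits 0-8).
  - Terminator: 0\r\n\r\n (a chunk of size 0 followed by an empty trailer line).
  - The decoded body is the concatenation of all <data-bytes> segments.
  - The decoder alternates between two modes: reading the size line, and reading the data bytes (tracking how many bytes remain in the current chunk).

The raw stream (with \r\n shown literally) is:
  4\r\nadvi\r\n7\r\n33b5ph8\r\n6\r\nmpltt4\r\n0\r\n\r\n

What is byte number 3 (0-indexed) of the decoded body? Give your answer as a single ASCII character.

Chunk 1: stream[0..1]='4' size=0x4=4, data at stream[3..7]='advi' -> body[0..4], body so far='advi'
Chunk 2: stream[9..10]='7' size=0x7=7, data at stream[12..19]='33b5ph8' -> body[4..11], body so far='advi33b5ph8'
Chunk 3: stream[21..22]='6' size=0x6=6, data at stream[24..30]='mpltt4' -> body[11..17], body so far='advi33b5ph8mpltt4'
Chunk 4: stream[32..33]='0' size=0 (terminator). Final body='advi33b5ph8mpltt4' (17 bytes)
Body byte 3 = 'i'

Answer: i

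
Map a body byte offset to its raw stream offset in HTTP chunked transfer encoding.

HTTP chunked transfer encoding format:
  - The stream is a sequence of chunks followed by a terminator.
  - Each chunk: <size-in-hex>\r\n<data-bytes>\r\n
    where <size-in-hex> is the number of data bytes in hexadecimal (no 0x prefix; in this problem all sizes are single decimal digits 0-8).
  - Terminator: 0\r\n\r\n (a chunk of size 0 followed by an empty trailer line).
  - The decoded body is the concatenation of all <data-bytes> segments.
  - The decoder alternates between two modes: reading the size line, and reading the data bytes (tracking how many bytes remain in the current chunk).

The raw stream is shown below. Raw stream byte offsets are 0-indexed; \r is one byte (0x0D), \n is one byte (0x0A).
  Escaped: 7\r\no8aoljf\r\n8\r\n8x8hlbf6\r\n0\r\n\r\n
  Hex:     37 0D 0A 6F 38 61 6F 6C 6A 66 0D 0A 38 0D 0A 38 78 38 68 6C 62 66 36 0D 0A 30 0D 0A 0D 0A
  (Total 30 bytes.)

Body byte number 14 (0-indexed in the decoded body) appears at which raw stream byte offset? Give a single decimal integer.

Chunk 1: stream[0..1]='7' size=0x7=7, data at stream[3..10]='o8aoljf' -> body[0..7], body so far='o8aoljf'
Chunk 2: stream[12..13]='8' size=0x8=8, data at stream[15..23]='8x8hlbf6' -> body[7..15], body so far='o8aoljf8x8hlbf6'
Chunk 3: stream[25..26]='0' size=0 (terminator). Final body='o8aoljf8x8hlbf6' (15 bytes)
Body byte 14 at stream offset 22

Answer: 22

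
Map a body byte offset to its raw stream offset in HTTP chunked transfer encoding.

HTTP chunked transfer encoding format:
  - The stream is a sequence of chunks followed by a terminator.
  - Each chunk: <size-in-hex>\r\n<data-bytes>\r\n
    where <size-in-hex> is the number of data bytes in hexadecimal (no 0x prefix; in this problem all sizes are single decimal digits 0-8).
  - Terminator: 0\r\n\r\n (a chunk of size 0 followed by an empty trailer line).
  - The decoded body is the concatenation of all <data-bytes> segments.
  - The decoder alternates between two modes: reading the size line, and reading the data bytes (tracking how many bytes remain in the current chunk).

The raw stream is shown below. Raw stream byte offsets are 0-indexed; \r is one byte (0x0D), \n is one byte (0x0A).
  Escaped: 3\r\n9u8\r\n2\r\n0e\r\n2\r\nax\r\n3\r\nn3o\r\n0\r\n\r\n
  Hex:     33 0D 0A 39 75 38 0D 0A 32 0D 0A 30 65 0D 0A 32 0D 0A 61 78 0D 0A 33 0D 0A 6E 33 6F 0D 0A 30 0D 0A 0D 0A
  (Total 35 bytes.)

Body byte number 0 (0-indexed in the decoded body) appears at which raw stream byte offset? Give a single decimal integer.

Chunk 1: stream[0..1]='3' size=0x3=3, data at stream[3..6]='9u8' -> body[0..3], body so far='9u8'
Chunk 2: stream[8..9]='2' size=0x2=2, data at stream[11..13]='0e' -> body[3..5], body so far='9u80e'
Chunk 3: stream[15..16]='2' size=0x2=2, data at stream[18..20]='ax' -> body[5..7], body so far='9u80eax'
Chunk 4: stream[22..23]='3' size=0x3=3, data at stream[25..28]='n3o' -> body[7..10], body so far='9u80eaxn3o'
Chunk 5: stream[30..31]='0' size=0 (terminator). Final body='9u80eaxn3o' (10 bytes)
Body byte 0 at stream offset 3

Answer: 3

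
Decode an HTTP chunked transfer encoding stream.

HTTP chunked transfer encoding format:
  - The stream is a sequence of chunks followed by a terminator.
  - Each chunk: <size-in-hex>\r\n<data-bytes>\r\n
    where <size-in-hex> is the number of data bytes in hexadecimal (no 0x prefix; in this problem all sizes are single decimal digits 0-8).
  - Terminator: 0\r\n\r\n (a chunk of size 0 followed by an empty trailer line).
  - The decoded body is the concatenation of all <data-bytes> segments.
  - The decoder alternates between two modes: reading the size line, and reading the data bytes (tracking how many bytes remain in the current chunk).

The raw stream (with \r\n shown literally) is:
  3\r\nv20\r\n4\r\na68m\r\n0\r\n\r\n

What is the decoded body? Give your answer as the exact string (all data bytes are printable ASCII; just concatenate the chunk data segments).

Answer: v20a68m

Derivation:
Chunk 1: stream[0..1]='3' size=0x3=3, data at stream[3..6]='v20' -> body[0..3], body so far='v20'
Chunk 2: stream[8..9]='4' size=0x4=4, data at stream[11..15]='a68m' -> body[3..7], body so far='v20a68m'
Chunk 3: stream[17..18]='0' size=0 (terminator). Final body='v20a68m' (7 bytes)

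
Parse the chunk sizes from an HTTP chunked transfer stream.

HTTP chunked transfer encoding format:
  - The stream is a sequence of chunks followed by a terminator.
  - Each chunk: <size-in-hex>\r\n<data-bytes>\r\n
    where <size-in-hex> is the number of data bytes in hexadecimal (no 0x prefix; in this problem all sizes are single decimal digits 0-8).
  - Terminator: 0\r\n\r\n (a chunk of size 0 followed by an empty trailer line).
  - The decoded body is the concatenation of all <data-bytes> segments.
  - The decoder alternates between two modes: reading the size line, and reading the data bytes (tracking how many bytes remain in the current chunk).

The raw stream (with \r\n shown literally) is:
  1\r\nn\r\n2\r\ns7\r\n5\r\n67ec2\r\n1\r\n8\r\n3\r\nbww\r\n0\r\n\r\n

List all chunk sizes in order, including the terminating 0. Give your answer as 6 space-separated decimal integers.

Answer: 1 2 5 1 3 0

Derivation:
Chunk 1: stream[0..1]='1' size=0x1=1, data at stream[3..4]='n' -> body[0..1], body so far='n'
Chunk 2: stream[6..7]='2' size=0x2=2, data at stream[9..11]='s7' -> body[1..3], body so far='ns7'
Chunk 3: stream[13..14]='5' size=0x5=5, data at stream[16..21]='67ec2' -> body[3..8], body so far='ns767ec2'
Chunk 4: stream[23..24]='1' size=0x1=1, data at stream[26..27]='8' -> body[8..9], body so far='ns767ec28'
Chunk 5: stream[29..30]='3' size=0x3=3, data at stream[32..35]='bww' -> body[9..12], body so far='ns767ec28bww'
Chunk 6: stream[37..38]='0' size=0 (terminator). Final body='ns767ec28bww' (12 bytes)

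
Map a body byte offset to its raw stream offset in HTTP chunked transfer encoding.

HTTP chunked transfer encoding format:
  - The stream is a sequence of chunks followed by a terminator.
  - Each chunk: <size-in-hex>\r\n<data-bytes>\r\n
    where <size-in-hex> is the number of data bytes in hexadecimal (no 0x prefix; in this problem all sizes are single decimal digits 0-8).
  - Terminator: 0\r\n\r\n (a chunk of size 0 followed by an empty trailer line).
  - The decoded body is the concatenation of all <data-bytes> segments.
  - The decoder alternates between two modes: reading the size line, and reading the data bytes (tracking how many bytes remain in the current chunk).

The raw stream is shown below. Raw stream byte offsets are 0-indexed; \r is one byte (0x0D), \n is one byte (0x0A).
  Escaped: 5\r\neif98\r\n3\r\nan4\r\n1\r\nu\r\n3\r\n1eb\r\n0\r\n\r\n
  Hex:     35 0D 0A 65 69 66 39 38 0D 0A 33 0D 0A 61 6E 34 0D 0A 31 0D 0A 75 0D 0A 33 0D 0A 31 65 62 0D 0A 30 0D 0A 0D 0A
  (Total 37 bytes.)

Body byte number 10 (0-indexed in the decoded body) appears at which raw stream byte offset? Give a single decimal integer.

Answer: 28

Derivation:
Chunk 1: stream[0..1]='5' size=0x5=5, data at stream[3..8]='eif98' -> body[0..5], body so far='eif98'
Chunk 2: stream[10..11]='3' size=0x3=3, data at stream[13..16]='an4' -> body[5..8], body so far='eif98an4'
Chunk 3: stream[18..19]='1' size=0x1=1, data at stream[21..22]='u' -> body[8..9], body so far='eif98an4u'
Chunk 4: stream[24..25]='3' size=0x3=3, data at stream[27..30]='1eb' -> body[9..12], body so far='eif98an4u1eb'
Chunk 5: stream[32..33]='0' size=0 (terminator). Final body='eif98an4u1eb' (12 bytes)
Body byte 10 at stream offset 28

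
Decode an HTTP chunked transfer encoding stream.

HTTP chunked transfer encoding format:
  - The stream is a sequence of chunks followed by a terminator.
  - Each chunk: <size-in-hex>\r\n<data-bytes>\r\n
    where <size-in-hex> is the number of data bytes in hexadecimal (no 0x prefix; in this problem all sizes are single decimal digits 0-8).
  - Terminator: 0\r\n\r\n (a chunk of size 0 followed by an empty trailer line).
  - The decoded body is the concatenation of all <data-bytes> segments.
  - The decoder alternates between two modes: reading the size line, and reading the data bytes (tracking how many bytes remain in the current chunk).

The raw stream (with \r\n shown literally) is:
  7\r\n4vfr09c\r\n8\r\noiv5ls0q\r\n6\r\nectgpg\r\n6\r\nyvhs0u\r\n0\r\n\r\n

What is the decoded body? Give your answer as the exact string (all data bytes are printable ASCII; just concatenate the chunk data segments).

Answer: 4vfr09coiv5ls0qectgpgyvhs0u

Derivation:
Chunk 1: stream[0..1]='7' size=0x7=7, data at stream[3..10]='4vfr09c' -> body[0..7], body so far='4vfr09c'
Chunk 2: stream[12..13]='8' size=0x8=8, data at stream[15..23]='oiv5ls0q' -> body[7..15], body so far='4vfr09coiv5ls0q'
Chunk 3: stream[25..26]='6' size=0x6=6, data at stream[28..34]='ectgpg' -> body[15..21], body so far='4vfr09coiv5ls0qectgpg'
Chunk 4: stream[36..37]='6' size=0x6=6, data at stream[39..45]='yvhs0u' -> body[21..27], body so far='4vfr09coiv5ls0qectgpgyvhs0u'
Chunk 5: stream[47..48]='0' size=0 (terminator). Final body='4vfr09coiv5ls0qectgpgyvhs0u' (27 bytes)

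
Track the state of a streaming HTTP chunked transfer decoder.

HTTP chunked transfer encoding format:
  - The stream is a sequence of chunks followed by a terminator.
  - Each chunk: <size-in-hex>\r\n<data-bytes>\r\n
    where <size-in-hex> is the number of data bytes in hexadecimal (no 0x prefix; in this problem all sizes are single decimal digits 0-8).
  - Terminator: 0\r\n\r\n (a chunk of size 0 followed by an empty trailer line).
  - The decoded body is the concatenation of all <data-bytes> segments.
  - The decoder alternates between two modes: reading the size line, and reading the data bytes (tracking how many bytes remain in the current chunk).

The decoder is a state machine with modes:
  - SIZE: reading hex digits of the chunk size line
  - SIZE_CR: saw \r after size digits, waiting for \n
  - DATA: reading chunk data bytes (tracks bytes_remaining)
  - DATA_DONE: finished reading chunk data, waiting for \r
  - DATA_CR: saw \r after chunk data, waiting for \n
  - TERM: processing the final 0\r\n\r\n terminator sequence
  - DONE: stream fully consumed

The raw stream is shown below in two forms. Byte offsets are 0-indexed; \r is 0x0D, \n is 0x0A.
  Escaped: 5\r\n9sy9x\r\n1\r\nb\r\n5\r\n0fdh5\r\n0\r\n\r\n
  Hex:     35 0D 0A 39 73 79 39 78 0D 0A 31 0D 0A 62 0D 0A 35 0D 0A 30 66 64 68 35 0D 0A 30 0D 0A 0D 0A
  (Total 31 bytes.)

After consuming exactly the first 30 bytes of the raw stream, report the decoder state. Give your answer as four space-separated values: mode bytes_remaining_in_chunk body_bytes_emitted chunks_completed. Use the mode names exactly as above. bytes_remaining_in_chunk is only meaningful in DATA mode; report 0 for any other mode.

Answer: TERM 0 11 3

Derivation:
Byte 0 = '5': mode=SIZE remaining=0 emitted=0 chunks_done=0
Byte 1 = 0x0D: mode=SIZE_CR remaining=0 emitted=0 chunks_done=0
Byte 2 = 0x0A: mode=DATA remaining=5 emitted=0 chunks_done=0
Byte 3 = '9': mode=DATA remaining=4 emitted=1 chunks_done=0
Byte 4 = 's': mode=DATA remaining=3 emitted=2 chunks_done=0
Byte 5 = 'y': mode=DATA remaining=2 emitted=3 chunks_done=0
Byte 6 = '9': mode=DATA remaining=1 emitted=4 chunks_done=0
Byte 7 = 'x': mode=DATA_DONE remaining=0 emitted=5 chunks_done=0
Byte 8 = 0x0D: mode=DATA_CR remaining=0 emitted=5 chunks_done=0
Byte 9 = 0x0A: mode=SIZE remaining=0 emitted=5 chunks_done=1
Byte 10 = '1': mode=SIZE remaining=0 emitted=5 chunks_done=1
Byte 11 = 0x0D: mode=SIZE_CR remaining=0 emitted=5 chunks_done=1
Byte 12 = 0x0A: mode=DATA remaining=1 emitted=5 chunks_done=1
Byte 13 = 'b': mode=DATA_DONE remaining=0 emitted=6 chunks_done=1
Byte 14 = 0x0D: mode=DATA_CR remaining=0 emitted=6 chunks_done=1
Byte 15 = 0x0A: mode=SIZE remaining=0 emitted=6 chunks_done=2
Byte 16 = '5': mode=SIZE remaining=0 emitted=6 chunks_done=2
Byte 17 = 0x0D: mode=SIZE_CR remaining=0 emitted=6 chunks_done=2
Byte 18 = 0x0A: mode=DATA remaining=5 emitted=6 chunks_done=2
Byte 19 = '0': mode=DATA remaining=4 emitted=7 chunks_done=2
Byte 20 = 'f': mode=DATA remaining=3 emitted=8 chunks_done=2
Byte 21 = 'd': mode=DATA remaining=2 emitted=9 chunks_done=2
Byte 22 = 'h': mode=DATA remaining=1 emitted=10 chunks_done=2
Byte 23 = '5': mode=DATA_DONE remaining=0 emitted=11 chunks_done=2
Byte 24 = 0x0D: mode=DATA_CR remaining=0 emitted=11 chunks_done=2
Byte 25 = 0x0A: mode=SIZE remaining=0 emitted=11 chunks_done=3
Byte 26 = '0': mode=SIZE remaining=0 emitted=11 chunks_done=3
Byte 27 = 0x0D: mode=SIZE_CR remaining=0 emitted=11 chunks_done=3
Byte 28 = 0x0A: mode=TERM remaining=0 emitted=11 chunks_done=3
Byte 29 = 0x0D: mode=TERM remaining=0 emitted=11 chunks_done=3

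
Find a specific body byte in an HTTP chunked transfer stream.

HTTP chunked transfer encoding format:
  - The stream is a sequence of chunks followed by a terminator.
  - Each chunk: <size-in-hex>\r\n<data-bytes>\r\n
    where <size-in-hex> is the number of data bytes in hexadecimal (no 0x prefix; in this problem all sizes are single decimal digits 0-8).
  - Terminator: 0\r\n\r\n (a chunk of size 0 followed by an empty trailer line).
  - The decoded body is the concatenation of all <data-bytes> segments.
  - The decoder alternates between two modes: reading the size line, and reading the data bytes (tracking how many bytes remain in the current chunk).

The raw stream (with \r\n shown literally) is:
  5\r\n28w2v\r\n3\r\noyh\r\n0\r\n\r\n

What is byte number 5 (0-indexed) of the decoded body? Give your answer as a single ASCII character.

Chunk 1: stream[0..1]='5' size=0x5=5, data at stream[3..8]='28w2v' -> body[0..5], body so far='28w2v'
Chunk 2: stream[10..11]='3' size=0x3=3, data at stream[13..16]='oyh' -> body[5..8], body so far='28w2voyh'
Chunk 3: stream[18..19]='0' size=0 (terminator). Final body='28w2voyh' (8 bytes)
Body byte 5 = 'o'

Answer: o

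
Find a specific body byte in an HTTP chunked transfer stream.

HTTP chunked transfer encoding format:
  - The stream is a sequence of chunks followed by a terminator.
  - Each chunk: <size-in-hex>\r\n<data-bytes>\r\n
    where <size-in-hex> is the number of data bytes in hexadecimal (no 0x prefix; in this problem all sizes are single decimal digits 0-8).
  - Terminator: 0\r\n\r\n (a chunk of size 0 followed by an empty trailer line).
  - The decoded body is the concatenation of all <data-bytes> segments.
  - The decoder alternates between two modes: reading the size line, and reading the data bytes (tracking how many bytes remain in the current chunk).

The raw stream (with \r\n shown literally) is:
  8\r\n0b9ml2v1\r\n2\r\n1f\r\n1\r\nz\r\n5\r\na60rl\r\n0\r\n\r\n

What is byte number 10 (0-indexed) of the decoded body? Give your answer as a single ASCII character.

Answer: z

Derivation:
Chunk 1: stream[0..1]='8' size=0x8=8, data at stream[3..11]='0b9ml2v1' -> body[0..8], body so far='0b9ml2v1'
Chunk 2: stream[13..14]='2' size=0x2=2, data at stream[16..18]='1f' -> body[8..10], body so far='0b9ml2v11f'
Chunk 3: stream[20..21]='1' size=0x1=1, data at stream[23..24]='z' -> body[10..11], body so far='0b9ml2v11fz'
Chunk 4: stream[26..27]='5' size=0x5=5, data at stream[29..34]='a60rl' -> body[11..16], body so far='0b9ml2v11fza60rl'
Chunk 5: stream[36..37]='0' size=0 (terminator). Final body='0b9ml2v11fza60rl' (16 bytes)
Body byte 10 = 'z'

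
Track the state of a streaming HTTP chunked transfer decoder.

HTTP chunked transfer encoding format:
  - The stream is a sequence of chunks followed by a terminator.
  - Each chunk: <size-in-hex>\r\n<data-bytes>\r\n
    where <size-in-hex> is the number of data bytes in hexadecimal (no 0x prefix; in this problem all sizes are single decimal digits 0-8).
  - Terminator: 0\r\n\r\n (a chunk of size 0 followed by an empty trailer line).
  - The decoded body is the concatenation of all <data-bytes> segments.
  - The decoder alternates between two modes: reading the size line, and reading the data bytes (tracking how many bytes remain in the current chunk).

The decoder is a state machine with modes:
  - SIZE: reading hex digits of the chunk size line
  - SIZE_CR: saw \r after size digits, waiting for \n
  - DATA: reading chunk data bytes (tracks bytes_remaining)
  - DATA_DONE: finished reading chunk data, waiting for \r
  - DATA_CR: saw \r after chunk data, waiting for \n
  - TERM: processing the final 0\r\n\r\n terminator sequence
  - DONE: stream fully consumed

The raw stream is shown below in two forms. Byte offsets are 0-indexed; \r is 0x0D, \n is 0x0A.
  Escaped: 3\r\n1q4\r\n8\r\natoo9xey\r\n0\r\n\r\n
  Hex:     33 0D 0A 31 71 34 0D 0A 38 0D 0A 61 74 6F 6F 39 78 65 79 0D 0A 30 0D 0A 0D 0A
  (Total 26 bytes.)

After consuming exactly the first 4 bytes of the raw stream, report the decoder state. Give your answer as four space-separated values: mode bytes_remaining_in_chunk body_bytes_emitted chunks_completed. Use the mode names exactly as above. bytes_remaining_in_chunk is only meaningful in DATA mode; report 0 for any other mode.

Byte 0 = '3': mode=SIZE remaining=0 emitted=0 chunks_done=0
Byte 1 = 0x0D: mode=SIZE_CR remaining=0 emitted=0 chunks_done=0
Byte 2 = 0x0A: mode=DATA remaining=3 emitted=0 chunks_done=0
Byte 3 = '1': mode=DATA remaining=2 emitted=1 chunks_done=0

Answer: DATA 2 1 0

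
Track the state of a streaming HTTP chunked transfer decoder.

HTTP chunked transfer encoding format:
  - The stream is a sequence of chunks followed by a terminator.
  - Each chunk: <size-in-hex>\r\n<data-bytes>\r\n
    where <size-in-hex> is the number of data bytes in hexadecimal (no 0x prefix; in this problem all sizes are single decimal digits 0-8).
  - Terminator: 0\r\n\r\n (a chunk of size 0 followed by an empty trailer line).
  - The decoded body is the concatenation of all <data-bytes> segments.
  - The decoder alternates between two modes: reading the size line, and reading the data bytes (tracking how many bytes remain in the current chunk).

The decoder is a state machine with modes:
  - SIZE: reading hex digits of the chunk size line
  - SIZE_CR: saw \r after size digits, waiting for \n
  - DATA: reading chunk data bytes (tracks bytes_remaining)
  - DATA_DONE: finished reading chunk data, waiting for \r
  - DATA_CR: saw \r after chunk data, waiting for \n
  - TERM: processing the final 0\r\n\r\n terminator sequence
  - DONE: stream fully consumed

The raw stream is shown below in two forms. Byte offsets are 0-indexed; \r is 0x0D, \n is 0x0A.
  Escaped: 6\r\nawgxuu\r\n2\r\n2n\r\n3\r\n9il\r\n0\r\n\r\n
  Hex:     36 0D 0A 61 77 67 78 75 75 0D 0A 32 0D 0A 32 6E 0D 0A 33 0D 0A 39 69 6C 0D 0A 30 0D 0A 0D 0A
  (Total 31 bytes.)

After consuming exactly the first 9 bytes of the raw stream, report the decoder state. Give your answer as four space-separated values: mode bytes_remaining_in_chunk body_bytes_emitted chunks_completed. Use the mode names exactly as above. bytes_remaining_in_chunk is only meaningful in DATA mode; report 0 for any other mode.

Byte 0 = '6': mode=SIZE remaining=0 emitted=0 chunks_done=0
Byte 1 = 0x0D: mode=SIZE_CR remaining=0 emitted=0 chunks_done=0
Byte 2 = 0x0A: mode=DATA remaining=6 emitted=0 chunks_done=0
Byte 3 = 'a': mode=DATA remaining=5 emitted=1 chunks_done=0
Byte 4 = 'w': mode=DATA remaining=4 emitted=2 chunks_done=0
Byte 5 = 'g': mode=DATA remaining=3 emitted=3 chunks_done=0
Byte 6 = 'x': mode=DATA remaining=2 emitted=4 chunks_done=0
Byte 7 = 'u': mode=DATA remaining=1 emitted=5 chunks_done=0
Byte 8 = 'u': mode=DATA_DONE remaining=0 emitted=6 chunks_done=0

Answer: DATA_DONE 0 6 0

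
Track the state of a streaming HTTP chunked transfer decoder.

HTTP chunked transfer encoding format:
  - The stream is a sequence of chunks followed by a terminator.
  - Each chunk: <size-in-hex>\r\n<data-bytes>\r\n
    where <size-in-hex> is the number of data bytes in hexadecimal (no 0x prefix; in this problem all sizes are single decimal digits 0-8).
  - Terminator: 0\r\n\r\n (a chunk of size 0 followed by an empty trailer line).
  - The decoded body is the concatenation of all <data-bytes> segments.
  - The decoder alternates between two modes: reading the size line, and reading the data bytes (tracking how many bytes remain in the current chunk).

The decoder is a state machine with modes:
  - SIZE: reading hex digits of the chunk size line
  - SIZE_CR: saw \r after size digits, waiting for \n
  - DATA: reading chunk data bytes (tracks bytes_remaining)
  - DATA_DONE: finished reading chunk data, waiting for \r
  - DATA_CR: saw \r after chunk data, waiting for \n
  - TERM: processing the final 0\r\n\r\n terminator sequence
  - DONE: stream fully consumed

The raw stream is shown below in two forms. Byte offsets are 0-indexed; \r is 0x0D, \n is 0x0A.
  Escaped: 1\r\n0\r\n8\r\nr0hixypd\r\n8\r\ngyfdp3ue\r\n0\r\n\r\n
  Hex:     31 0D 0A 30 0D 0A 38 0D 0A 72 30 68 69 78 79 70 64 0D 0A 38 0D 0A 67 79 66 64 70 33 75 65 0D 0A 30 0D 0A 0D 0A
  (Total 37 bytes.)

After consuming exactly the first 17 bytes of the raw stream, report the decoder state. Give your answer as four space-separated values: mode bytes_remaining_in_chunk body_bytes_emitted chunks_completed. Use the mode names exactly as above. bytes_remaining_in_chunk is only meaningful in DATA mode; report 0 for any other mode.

Byte 0 = '1': mode=SIZE remaining=0 emitted=0 chunks_done=0
Byte 1 = 0x0D: mode=SIZE_CR remaining=0 emitted=0 chunks_done=0
Byte 2 = 0x0A: mode=DATA remaining=1 emitted=0 chunks_done=0
Byte 3 = '0': mode=DATA_DONE remaining=0 emitted=1 chunks_done=0
Byte 4 = 0x0D: mode=DATA_CR remaining=0 emitted=1 chunks_done=0
Byte 5 = 0x0A: mode=SIZE remaining=0 emitted=1 chunks_done=1
Byte 6 = '8': mode=SIZE remaining=0 emitted=1 chunks_done=1
Byte 7 = 0x0D: mode=SIZE_CR remaining=0 emitted=1 chunks_done=1
Byte 8 = 0x0A: mode=DATA remaining=8 emitted=1 chunks_done=1
Byte 9 = 'r': mode=DATA remaining=7 emitted=2 chunks_done=1
Byte 10 = '0': mode=DATA remaining=6 emitted=3 chunks_done=1
Byte 11 = 'h': mode=DATA remaining=5 emitted=4 chunks_done=1
Byte 12 = 'i': mode=DATA remaining=4 emitted=5 chunks_done=1
Byte 13 = 'x': mode=DATA remaining=3 emitted=6 chunks_done=1
Byte 14 = 'y': mode=DATA remaining=2 emitted=7 chunks_done=1
Byte 15 = 'p': mode=DATA remaining=1 emitted=8 chunks_done=1
Byte 16 = 'd': mode=DATA_DONE remaining=0 emitted=9 chunks_done=1

Answer: DATA_DONE 0 9 1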